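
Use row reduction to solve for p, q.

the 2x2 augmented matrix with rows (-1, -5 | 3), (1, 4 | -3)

(-3, 0)

Forward elimination on [A|b]:
R2 <- R2 - (-1)*R1:  [  0  -1   0 ]
Row echelon form:
[ -1  -5  |  3 ]
[  0  -1  |  0 ]
Back-substitution:
q = (0) / -1 = 0
p = (3 - (-5)*(0)) / -1 = -3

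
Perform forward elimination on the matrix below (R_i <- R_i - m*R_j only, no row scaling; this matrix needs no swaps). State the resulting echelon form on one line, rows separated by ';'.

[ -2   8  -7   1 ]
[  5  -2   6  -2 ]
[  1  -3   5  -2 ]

REF = [-2 8 -7 1; 0 18 -23/2 1/2; 0 0 77/36 -55/36]

Forward elimination:
R2 <- R2 - (-5/2)*R1:  [     0     18  -23/2    1/2 ]
R3 <- R3 - (-1/2)*R1:  [    0     1   3/2  -3/2 ]
R3 <- R3 - (1/18)*R2:  [      0       0   77/36  -55/36 ]
Row echelon form:
[ -2   8     -7       1 ]
[  0  18  -23/2     1/2 ]
[  0   0  77/36  -55/36 ]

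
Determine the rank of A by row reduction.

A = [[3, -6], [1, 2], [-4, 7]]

Row reduction:
R2 <- R2 - (1/3)*R1:  [ 0  4 ]
R3 <- R3 - (-4/3)*R1:  [  0  -1 ]
R3 <- R3 - (-1/4)*R2:  [ 0  0 ]
Row echelon form:
[ 3  -6 ]
[ 0   4 ]
[ 0   0 ]
Nonzero rows / pivot columns: 2

rank(A) = 2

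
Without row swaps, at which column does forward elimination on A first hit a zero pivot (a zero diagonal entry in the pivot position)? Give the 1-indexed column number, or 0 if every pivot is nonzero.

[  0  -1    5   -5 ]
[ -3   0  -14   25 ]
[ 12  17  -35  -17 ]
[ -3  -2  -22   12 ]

Naive forward elimination:
Pivot entry (1,1) is zero but row 2 has -3 in column 1 -> naive elimination stops; a row interchange (e.g. R1 <-> R2) would be required here.

first zero-pivot column = 1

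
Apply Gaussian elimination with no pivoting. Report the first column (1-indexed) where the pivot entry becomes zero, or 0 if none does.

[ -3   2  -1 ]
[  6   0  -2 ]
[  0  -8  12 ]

Naive forward elimination:
R2 <- R2 - (-2)*R1:  [  0   4  -4 ]
R3 <- R3 - (-2)*R2:  [ 0  0  4 ]
All pivots nonzero; naive elimination completes without hitting a zero pivot.

first zero-pivot column = 0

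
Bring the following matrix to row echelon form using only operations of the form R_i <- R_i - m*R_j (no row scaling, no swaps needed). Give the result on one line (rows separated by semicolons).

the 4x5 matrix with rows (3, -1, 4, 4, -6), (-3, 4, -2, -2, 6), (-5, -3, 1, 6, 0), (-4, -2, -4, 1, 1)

Forward elimination:
R2 <- R2 - (-1)*R1:  [ 0  3  2  2  0 ]
R3 <- R3 - (-5/3)*R1:  [     0  -14/3   23/3   38/3    -10 ]
R4 <- R4 - (-4/3)*R1:  [     0  -10/3    4/3   19/3     -7 ]
R3 <- R3 - (-14/9)*R2:  [     0      0   97/9  142/9    -10 ]
R4 <- R4 - (-10/9)*R2:  [    0     0  32/9  77/9    -7 ]
R4 <- R4 - (32/97)*R3:  [       0        0        0   325/97  -359/97 ]
Row echelon form:
[ 3  -1     4       4       -6 ]
[ 0   3     2       2        0 ]
[ 0   0  97/9   142/9      -10 ]
[ 0   0     0  325/97  -359/97 ]

REF = [3 -1 4 4 -6; 0 3 2 2 0; 0 0 97/9 142/9 -10; 0 0 0 325/97 -359/97]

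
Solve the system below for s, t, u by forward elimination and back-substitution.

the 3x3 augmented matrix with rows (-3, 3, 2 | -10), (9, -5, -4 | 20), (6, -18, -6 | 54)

(1, -3, 1)

Forward elimination on [A|b]:
R2 <- R2 - (-3)*R1:  [   0    4    2  -10 ]
R3 <- R3 - (-2)*R1:  [   0  -12   -2   34 ]
R3 <- R3 - (-3)*R2:  [ 0  0  4  4 ]
Row echelon form:
[ -3  3  2  |  -10 ]
[  0  4  2  |  -10 ]
[  0  0  4  |    4 ]
Back-substitution:
u = (4) / 4 = 1
t = (-10 - (2)*(1)) / 4 = -3
s = (-10 - (3)*(-3) - (2)*(1)) / -3 = 1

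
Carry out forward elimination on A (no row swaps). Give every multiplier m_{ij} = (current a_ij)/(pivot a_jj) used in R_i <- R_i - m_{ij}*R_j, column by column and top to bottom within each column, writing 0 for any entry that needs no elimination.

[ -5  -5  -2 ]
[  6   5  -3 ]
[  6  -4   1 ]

Forward elimination:
R2 <- R2 - (-6/5)*R1:  [     0     -1  -27/5 ]
R3 <- R3 - (-6/5)*R1:  [    0   -10  -7/5 ]
R3 <- R3 - (10)*R2:  [     0      0  263/5 ]
Multipliers (in order of application): m_{21} = -6/5, m_{31} = -6/5, m_{32} = 10

multipliers: -6/5, -6/5, 10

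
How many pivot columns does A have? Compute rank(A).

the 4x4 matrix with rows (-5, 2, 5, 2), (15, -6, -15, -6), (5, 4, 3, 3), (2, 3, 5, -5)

rank(A) = 3

Row reduction:
R2 <- R2 - (-3)*R1:  [ 0  0  0  0 ]
R3 <- R3 - (-1)*R1:  [ 0  6  8  5 ]
R4 <- R4 - (-2/5)*R1:  [     0   19/5      7  -21/5 ]
R2 <-> R3   (pivot in column 2 was zero)
[ -5     2  5      2 ]
[  0     6  8      5 ]
[  0     0  0      0 ]
[  0  19/5  7  -21/5 ]
R4 <- R4 - (19/30)*R2:  [       0        0    29/15  -221/30 ]
R3 <-> R4   (pivot in column 3 was zero)
[ -5  2      5        2 ]
[  0  6      8        5 ]
[  0  0  29/15  -221/30 ]
[  0  0      0        0 ]
Row echelon form:
[ -5  2      5        2 ]
[  0  6      8        5 ]
[  0  0  29/15  -221/30 ]
[  0  0      0        0 ]
Nonzero rows / pivot columns: 3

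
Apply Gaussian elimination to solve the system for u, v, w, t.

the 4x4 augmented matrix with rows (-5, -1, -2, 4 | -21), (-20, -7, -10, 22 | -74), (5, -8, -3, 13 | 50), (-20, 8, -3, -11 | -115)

(5, -4, -2, -1)

Forward elimination on [A|b]:
R2 <- R2 - (4)*R1:  [  0  -3  -2   6  10 ]
R3 <- R3 - (-1)*R1:  [  0  -9  -5  17  29 ]
R4 <- R4 - (4)*R1:  [   0   12    5  -27  -31 ]
R3 <- R3 - (3)*R2:  [  0   0   1  -1  -1 ]
R4 <- R4 - (-4)*R2:  [  0   0  -3  -3   9 ]
R4 <- R4 - (-3)*R3:  [  0   0   0  -6   6 ]
Row echelon form:
[ -5  -1  -2   4  |  -21 ]
[  0  -3  -2   6  |   10 ]
[  0   0   1  -1  |   -1 ]
[  0   0   0  -6  |    6 ]
Back-substitution:
t = (6) / -6 = -1
w = (-1 - (-1)*(-1)) / 1 = -2
v = (10 - (-2)*(-2) - (6)*(-1)) / -3 = -4
u = (-21 - (-1)*(-4) - (-2)*(-2) - (4)*(-1)) / -5 = 5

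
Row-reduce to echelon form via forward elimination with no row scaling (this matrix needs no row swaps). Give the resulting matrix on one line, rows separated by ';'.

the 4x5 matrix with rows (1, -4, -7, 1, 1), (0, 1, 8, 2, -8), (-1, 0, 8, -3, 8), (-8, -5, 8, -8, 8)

REF = [1 -4 -7 1 1; 0 1 8 2 -8; 0 0 33 6 -23; 0 0 0 318/11 -3536/33]

Forward elimination:
R3 <- R3 - (-1)*R1:  [  0  -4   1  -2   9 ]
R4 <- R4 - (-8)*R1:  [   0  -37  -48    0   16 ]
R3 <- R3 - (-4)*R2:  [   0    0   33    6  -23 ]
R4 <- R4 - (-37)*R2:  [    0     0   248    74  -280 ]
R4 <- R4 - (248/33)*R3:  [        0         0         0    318/11  -3536/33 ]
Row echelon form:
[ 1  -4  -7       1         1 ]
[ 0   1   8       2        -8 ]
[ 0   0  33       6       -23 ]
[ 0   0   0  318/11  -3536/33 ]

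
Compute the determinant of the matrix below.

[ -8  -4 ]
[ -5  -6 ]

Forward elimination:
R2 <- R2 - (5/8)*R1:  [    0  -7/2 ]
Upper-triangular form:
[ -8    -4 ]
[  0  -7/2 ]
det(A) = (-1)^0 * (-8) * (-7/2) = 28  (0 row swaps -> sign +1)

det(A) = 28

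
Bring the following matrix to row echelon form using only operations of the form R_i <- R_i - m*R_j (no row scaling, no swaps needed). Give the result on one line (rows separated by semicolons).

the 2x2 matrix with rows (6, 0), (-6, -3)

Forward elimination:
R2 <- R2 - (-1)*R1:  [  0  -3 ]
Row echelon form:
[ 6   0 ]
[ 0  -3 ]

REF = [6 0; 0 -3]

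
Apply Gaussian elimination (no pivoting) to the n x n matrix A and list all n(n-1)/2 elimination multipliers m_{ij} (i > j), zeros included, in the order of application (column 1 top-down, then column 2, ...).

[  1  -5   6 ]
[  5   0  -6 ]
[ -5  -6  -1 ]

multipliers: 5, -5, -31/25

Forward elimination:
R2 <- R2 - (5)*R1:  [   0   25  -36 ]
R3 <- R3 - (-5)*R1:  [   0  -31   29 ]
R3 <- R3 - (-31/25)*R2:  [       0        0  -391/25 ]
Multipliers (in order of application): m_{21} = 5, m_{31} = -5, m_{32} = -31/25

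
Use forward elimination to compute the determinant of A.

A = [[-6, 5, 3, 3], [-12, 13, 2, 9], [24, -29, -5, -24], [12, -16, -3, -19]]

Forward elimination:
R2 <- R2 - (2)*R1:  [  0   3  -4   3 ]
R3 <- R3 - (-4)*R1:  [   0   -9    7  -12 ]
R4 <- R4 - (-2)*R1:  [   0   -6    3  -13 ]
R3 <- R3 - (-3)*R2:  [  0   0  -5  -3 ]
R4 <- R4 - (-2)*R2:  [  0   0  -5  -7 ]
R4 <- R4 - (1)*R3:  [  0   0   0  -4 ]
Upper-triangular form:
[ -6  5   3   3 ]
[  0  3  -4   3 ]
[  0  0  -5  -3 ]
[  0  0   0  -4 ]
det(A) = (-1)^0 * (-6) * (3) * (-5) * (-4) = -360  (0 row swaps -> sign +1)

det(A) = -360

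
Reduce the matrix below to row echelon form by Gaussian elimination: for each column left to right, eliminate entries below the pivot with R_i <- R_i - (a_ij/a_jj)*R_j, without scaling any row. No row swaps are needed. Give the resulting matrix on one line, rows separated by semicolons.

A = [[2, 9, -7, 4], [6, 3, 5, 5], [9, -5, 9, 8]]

REF = [2 9 -7 4; 0 -24 26 -7; 0 0 -211/24 157/48]

Forward elimination:
R2 <- R2 - (3)*R1:  [   0  -24   26   -7 ]
R3 <- R3 - (9/2)*R1:  [     0  -91/2   81/2    -10 ]
R3 <- R3 - (91/48)*R2:  [       0        0  -211/24   157/48 ]
Row echelon form:
[ 2    9       -7       4 ]
[ 0  -24       26      -7 ]
[ 0    0  -211/24  157/48 ]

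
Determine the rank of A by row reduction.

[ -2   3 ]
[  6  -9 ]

Row reduction:
R2 <- R2 - (-3)*R1:  [ 0  0 ]
Row echelon form:
[ -2  3 ]
[  0  0 ]
Nonzero rows / pivot columns: 1

rank(A) = 1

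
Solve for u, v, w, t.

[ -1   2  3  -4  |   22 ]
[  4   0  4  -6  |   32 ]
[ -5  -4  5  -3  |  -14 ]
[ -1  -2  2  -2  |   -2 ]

Forward elimination on [A|b]:
R2 <- R2 - (-4)*R1:  [   0    8   16  -22  120 ]
R3 <- R3 - (5)*R1:  [    0   -14   -10    17  -124 ]
R4 <- R4 - (1)*R1:  [   0   -4   -1    2  -24 ]
R3 <- R3 - (-7/4)*R2:  [     0      0     18  -43/2     86 ]
R4 <- R4 - (-1/2)*R2:  [  0   0   7  -9  36 ]
R4 <- R4 - (7/18)*R3:  [      0       0       0  -23/36    23/9 ]
Row echelon form:
[ -1  2   3      -4  |    22 ]
[  0  8  16     -22  |   120 ]
[  0  0  18   -43/2  |    86 ]
[  0  0   0  -23/36  |  23/9 ]
Back-substitution:
t = (23/9) / (-23/36) = -4
w = (86 - (-43/2)*(-4)) / 18 = 0
v = (120 - (16)*(0) - (-22)*(-4)) / 8 = 4
u = (22 - (2)*(4) - (3)*(0) - (-4)*(-4)) / -1 = 2

(2, 4, 0, -4)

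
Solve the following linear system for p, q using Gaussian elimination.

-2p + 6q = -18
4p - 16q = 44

Forward elimination on [A|b]:
R2 <- R2 - (-2)*R1:  [  0  -4   8 ]
Row echelon form:
[ -2   6  |  -18 ]
[  0  -4  |    8 ]
Back-substitution:
q = (8) / -4 = -2
p = (-18 - (6)*(-2)) / -2 = 3

(3, -2)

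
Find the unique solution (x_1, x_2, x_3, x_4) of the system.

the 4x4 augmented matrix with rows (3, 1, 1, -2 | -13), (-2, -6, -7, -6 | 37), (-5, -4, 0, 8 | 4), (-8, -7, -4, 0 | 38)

Forward elimination on [A|b]:
R2 <- R2 - (-2/3)*R1:  [     0  -16/3  -19/3  -22/3   85/3 ]
R3 <- R3 - (-5/3)*R1:  [     0   -7/3    5/3   14/3  -53/3 ]
R4 <- R4 - (-8/3)*R1:  [     0  -13/3   -4/3  -16/3   10/3 ]
R3 <- R3 - (7/16)*R2:  [       0        0    71/16     63/8  -481/16 ]
R4 <- R4 - (13/16)*R2:  [       0        0    61/16      5/8  -315/16 ]
R4 <- R4 - (61/71)*R3:  [       0        0        0  -436/71   436/71 ]
Row echelon form:
[ 3      1      1       -2  |      -13 ]
[ 0  -16/3  -19/3    -22/3  |     85/3 ]
[ 0      0  71/16     63/8  |  -481/16 ]
[ 0      0      0  -436/71  |   436/71 ]
Back-substitution:
x_4 = (436/71) / (-436/71) = -1
x_3 = (-481/16 - (63/8)*(-1)) / (71/16) = -5
x_2 = (85/3 - (-19/3)*(-5) - (-22/3)*(-1)) / (-16/3) = 2
x_1 = (-13 - (1)*(2) - (1)*(-5) - (-2)*(-1)) / 3 = -4

(-4, 2, -5, -1)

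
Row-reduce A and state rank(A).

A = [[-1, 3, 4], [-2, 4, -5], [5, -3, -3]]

rank(A) = 3

Row reduction:
R2 <- R2 - (2)*R1:  [   0   -2  -13 ]
R3 <- R3 - (-5)*R1:  [  0  12  17 ]
R3 <- R3 - (-6)*R2:  [   0    0  -61 ]
Row echelon form:
[ -1   3    4 ]
[  0  -2  -13 ]
[  0   0  -61 ]
Nonzero rows / pivot columns: 3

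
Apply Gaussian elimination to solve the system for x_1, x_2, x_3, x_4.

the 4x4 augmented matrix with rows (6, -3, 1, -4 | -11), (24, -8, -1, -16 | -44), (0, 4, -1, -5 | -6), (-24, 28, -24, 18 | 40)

Forward elimination on [A|b]:
R2 <- R2 - (4)*R1:  [  0   4  -5   0   0 ]
R4 <- R4 - (-4)*R1:  [   0   16  -20    2   -4 ]
R3 <- R3 - (1)*R2:  [  0   0   4  -5  -6 ]
R4 <- R4 - (4)*R2:  [  0   0   0   2  -4 ]
Row echelon form:
[ 6  -3   1  -4  |  -11 ]
[ 0   4  -5   0  |    0 ]
[ 0   0   4  -5  |   -6 ]
[ 0   0   0   2  |   -4 ]
Back-substitution:
x_4 = (-4) / 2 = -2
x_3 = (-6 - (-5)*(-2)) / 4 = -4
x_2 = (0 - (-5)*(-4)) / 4 = -5
x_1 = (-11 - (-3)*(-5) - (1)*(-4) - (-4)*(-2)) / 6 = -5

(-5, -5, -4, -2)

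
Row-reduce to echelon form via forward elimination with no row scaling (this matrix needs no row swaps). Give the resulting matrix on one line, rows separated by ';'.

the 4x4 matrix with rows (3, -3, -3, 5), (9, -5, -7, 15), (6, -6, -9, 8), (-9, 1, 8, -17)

REF = [3 -3 -3 5; 0 4 2 0; 0 0 -3 -2; 0 0 0 -4]

Forward elimination:
R2 <- R2 - (3)*R1:  [ 0  4  2  0 ]
R3 <- R3 - (2)*R1:  [  0   0  -3  -2 ]
R4 <- R4 - (-3)*R1:  [  0  -8  -1  -2 ]
R4 <- R4 - (-2)*R2:  [  0   0   3  -2 ]
R4 <- R4 - (-1)*R3:  [  0   0   0  -4 ]
Row echelon form:
[ 3  -3  -3   5 ]
[ 0   4   2   0 ]
[ 0   0  -3  -2 ]
[ 0   0   0  -4 ]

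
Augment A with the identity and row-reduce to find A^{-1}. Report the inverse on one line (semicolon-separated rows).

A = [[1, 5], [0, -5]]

inverse = [1 1; 0 -1/5]

Gauss-Jordan on [A | I]:
R2 <- (1/-5)*R2:  [    0     1  |     0  -1/5 ]
R1 <- R1 - (5)*R2:  [ 1  0  |  1  1 ]
Right block of [I | A^{-1}] is the inverse:
[ 1     1 ]
[ 0  -1/5 ]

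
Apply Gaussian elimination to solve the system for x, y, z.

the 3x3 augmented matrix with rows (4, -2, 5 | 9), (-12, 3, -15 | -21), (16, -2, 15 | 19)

(0, -2, 1)

Forward elimination on [A|b]:
R2 <- R2 - (-3)*R1:  [  0  -3   0   6 ]
R3 <- R3 - (4)*R1:  [   0    6   -5  -17 ]
R3 <- R3 - (-2)*R2:  [  0   0  -5  -5 ]
Row echelon form:
[ 4  -2   5  |   9 ]
[ 0  -3   0  |   6 ]
[ 0   0  -5  |  -5 ]
Back-substitution:
z = (-5) / -5 = 1
y = (6) / -3 = -2
x = (9 - (-2)*(-2) - (5)*(1)) / 4 = 0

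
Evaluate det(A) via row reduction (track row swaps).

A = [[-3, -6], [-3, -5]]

det(A) = -3

Forward elimination:
R2 <- R2 - (1)*R1:  [ 0  1 ]
Upper-triangular form:
[ -3  -6 ]
[  0   1 ]
det(A) = (-1)^0 * (-3) * (1) = -3  (0 row swaps -> sign +1)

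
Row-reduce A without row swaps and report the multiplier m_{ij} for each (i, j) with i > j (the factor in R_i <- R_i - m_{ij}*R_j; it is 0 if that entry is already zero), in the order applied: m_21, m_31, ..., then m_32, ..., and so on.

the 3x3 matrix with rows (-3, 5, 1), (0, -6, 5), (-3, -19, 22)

multipliers: 0, 1, 4

Forward elimination:
R2: entry in column 1 is already 0 -> m_{21} = 0 (no row operation needed)
R3 <- R3 - (1)*R1:  [   0  -24   21 ]
R3 <- R3 - (4)*R2:  [ 0  0  1 ]
Multipliers (in order of application): m_{21} = 0, m_{31} = 1, m_{32} = 4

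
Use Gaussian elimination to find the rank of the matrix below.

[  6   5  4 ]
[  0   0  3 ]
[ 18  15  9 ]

rank(A) = 2

Row reduction:
R3 <- R3 - (3)*R1:  [  0   0  -3 ]
R3 <- R3 - (-1)*R2:  [ 0  0  0 ]
Row echelon form:
[ 6  5  4 ]
[ 0  0  3 ]
[ 0  0  0 ]
Nonzero rows / pivot columns: 2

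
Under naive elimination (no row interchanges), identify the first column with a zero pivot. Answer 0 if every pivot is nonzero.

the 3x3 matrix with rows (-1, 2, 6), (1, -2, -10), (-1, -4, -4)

first zero-pivot column = 2

Naive forward elimination:
R2 <- R2 - (-1)*R1:  [  0   0  -4 ]
R3 <- R3 - (1)*R1:  [   0   -6  -10 ]
Matrix at this point:
[ -1   2    6 ]
[  0   0   -4 ]
[  0  -6  -10 ]
Pivot entry (2,2) is zero but row 3 has -6 in column 2 -> naive elimination stops; a row interchange (e.g. R2 <-> R3) would be required here.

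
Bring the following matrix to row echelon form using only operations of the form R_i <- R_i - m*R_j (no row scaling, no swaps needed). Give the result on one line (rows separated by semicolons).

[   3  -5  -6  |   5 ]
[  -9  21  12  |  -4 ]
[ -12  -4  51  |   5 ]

Forward elimination:
R2 <- R2 - (-3)*R1:  [  0   6  -6  11 ]
R3 <- R3 - (-4)*R1:  [   0  -24   27   25 ]
R3 <- R3 - (-4)*R2:  [  0   0   3  69 ]
Row echelon form:
[ 3  -5  -6  |   5 ]
[ 0   6  -6  |  11 ]
[ 0   0   3  |  69 ]

REF = [3 -5 -6 5; 0 6 -6 11; 0 0 3 69]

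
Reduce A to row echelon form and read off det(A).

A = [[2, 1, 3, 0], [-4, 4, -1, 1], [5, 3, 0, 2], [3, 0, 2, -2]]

Forward elimination:
R2 <- R2 - (-2)*R1:  [ 0  6  5  1 ]
R3 <- R3 - (5/2)*R1:  [     0    1/2  -15/2      2 ]
R4 <- R4 - (3/2)*R1:  [    0  -3/2  -5/2    -2 ]
R3 <- R3 - (1/12)*R2:  [      0       0  -95/12   23/12 ]
R4 <- R4 - (-1/4)*R2:  [    0     0  -5/4  -7/4 ]
R4 <- R4 - (3/19)*R3:  [      0       0       0  -39/19 ]
Upper-triangular form:
[ 2  1       3       0 ]
[ 0  6       5       1 ]
[ 0  0  -95/12   23/12 ]
[ 0  0       0  -39/19 ]
det(A) = (-1)^0 * (2) * (6) * (-95/12) * (-39/19) = 195  (0 row swaps -> sign +1)

det(A) = 195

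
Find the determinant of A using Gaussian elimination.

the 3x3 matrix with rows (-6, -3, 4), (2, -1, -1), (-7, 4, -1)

Forward elimination:
R2 <- R2 - (-1/3)*R1:  [   0   -2  1/3 ]
R3 <- R3 - (7/6)*R1:  [     0   15/2  -17/3 ]
R3 <- R3 - (-15/4)*R2:  [      0       0  -53/12 ]
Upper-triangular form:
[ -6  -3       4 ]
[  0  -2     1/3 ]
[  0   0  -53/12 ]
det(A) = (-1)^0 * (-6) * (-2) * (-53/12) = -53  (0 row swaps -> sign +1)

det(A) = -53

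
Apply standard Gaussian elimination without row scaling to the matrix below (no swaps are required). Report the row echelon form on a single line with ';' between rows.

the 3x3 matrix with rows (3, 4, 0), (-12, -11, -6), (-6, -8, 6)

REF = [3 4 0; 0 5 -6; 0 0 6]

Forward elimination:
R2 <- R2 - (-4)*R1:  [  0   5  -6 ]
R3 <- R3 - (-2)*R1:  [ 0  0  6 ]
Row echelon form:
[ 3  4   0 ]
[ 0  5  -6 ]
[ 0  0   6 ]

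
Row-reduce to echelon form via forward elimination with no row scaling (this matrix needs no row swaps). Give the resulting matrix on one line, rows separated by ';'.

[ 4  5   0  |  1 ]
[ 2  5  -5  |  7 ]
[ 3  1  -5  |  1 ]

REF = [4 5 0 1; 0 5/2 -5 13/2; 0 0 -21/2 37/5]

Forward elimination:
R2 <- R2 - (1/2)*R1:  [    0   5/2    -5  13/2 ]
R3 <- R3 - (3/4)*R1:  [     0  -11/4     -5    1/4 ]
R3 <- R3 - (-11/10)*R2:  [     0      0  -21/2   37/5 ]
Row echelon form:
[ 4    5      0  |     1 ]
[ 0  5/2     -5  |  13/2 ]
[ 0    0  -21/2  |  37/5 ]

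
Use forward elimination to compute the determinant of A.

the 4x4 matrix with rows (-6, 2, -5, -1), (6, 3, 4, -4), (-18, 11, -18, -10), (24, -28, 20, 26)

Forward elimination:
R2 <- R2 - (-1)*R1:  [  0   5  -1  -5 ]
R3 <- R3 - (3)*R1:  [  0   5  -3  -7 ]
R4 <- R4 - (-4)*R1:  [   0  -20    0   22 ]
R3 <- R3 - (1)*R2:  [  0   0  -2  -2 ]
R4 <- R4 - (-4)*R2:  [  0   0  -4   2 ]
R4 <- R4 - (2)*R3:  [ 0  0  0  6 ]
Upper-triangular form:
[ -6  2  -5  -1 ]
[  0  5  -1  -5 ]
[  0  0  -2  -2 ]
[  0  0   0   6 ]
det(A) = (-1)^0 * (-6) * (5) * (-2) * (6) = 360  (0 row swaps -> sign +1)

det(A) = 360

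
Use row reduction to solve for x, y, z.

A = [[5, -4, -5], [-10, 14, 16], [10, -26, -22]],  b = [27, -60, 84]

(5, -3, 2)

Forward elimination on [A|b]:
R2 <- R2 - (-2)*R1:  [  0   6   6  -6 ]
R3 <- R3 - (2)*R1:  [   0  -18  -12   30 ]
R3 <- R3 - (-3)*R2:  [  0   0   6  12 ]
Row echelon form:
[ 5  -4  -5  |  27 ]
[ 0   6   6  |  -6 ]
[ 0   0   6  |  12 ]
Back-substitution:
z = (12) / 6 = 2
y = (-6 - (6)*(2)) / 6 = -3
x = (27 - (-4)*(-3) - (-5)*(2)) / 5 = 5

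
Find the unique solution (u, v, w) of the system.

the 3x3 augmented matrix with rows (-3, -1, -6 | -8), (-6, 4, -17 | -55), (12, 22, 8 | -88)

Forward elimination on [A|b]:
R2 <- R2 - (2)*R1:  [   0    6   -5  -39 ]
R3 <- R3 - (-4)*R1:  [    0    18   -16  -120 ]
R3 <- R3 - (3)*R2:  [  0   0  -1  -3 ]
Row echelon form:
[ -3  -1  -6  |   -8 ]
[  0   6  -5  |  -39 ]
[  0   0  -1  |   -3 ]
Back-substitution:
w = (-3) / -1 = 3
v = (-39 - (-5)*(3)) / 6 = -4
u = (-8 - (-1)*(-4) - (-6)*(3)) / -3 = -2

(-2, -4, 3)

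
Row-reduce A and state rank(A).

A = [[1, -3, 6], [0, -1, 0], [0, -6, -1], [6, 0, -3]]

rank(A) = 3

Row reduction:
R4 <- R4 - (6)*R1:  [   0   18  -39 ]
R3 <- R3 - (6)*R2:  [  0   0  -1 ]
R4 <- R4 - (-18)*R2:  [   0    0  -39 ]
R4 <- R4 - (39)*R3:  [ 0  0  0 ]
Row echelon form:
[ 1  -3   6 ]
[ 0  -1   0 ]
[ 0   0  -1 ]
[ 0   0   0 ]
Nonzero rows / pivot columns: 3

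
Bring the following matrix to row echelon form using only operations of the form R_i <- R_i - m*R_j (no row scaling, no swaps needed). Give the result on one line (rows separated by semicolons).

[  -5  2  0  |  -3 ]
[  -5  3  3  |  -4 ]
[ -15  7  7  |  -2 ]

Forward elimination:
R2 <- R2 - (1)*R1:  [  0   1   3  -1 ]
R3 <- R3 - (3)*R1:  [ 0  1  7  7 ]
R3 <- R3 - (1)*R2:  [ 0  0  4  8 ]
Row echelon form:
[ -5  2  0  |  -3 ]
[  0  1  3  |  -1 ]
[  0  0  4  |   8 ]

REF = [-5 2 0 -3; 0 1 3 -1; 0 0 4 8]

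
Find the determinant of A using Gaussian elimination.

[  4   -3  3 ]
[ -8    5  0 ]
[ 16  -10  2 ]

Forward elimination:
R2 <- R2 - (-2)*R1:  [  0  -1   6 ]
R3 <- R3 - (4)*R1:  [   0    2  -10 ]
R3 <- R3 - (-2)*R2:  [ 0  0  2 ]
Upper-triangular form:
[ 4  -3  3 ]
[ 0  -1  6 ]
[ 0   0  2 ]
det(A) = (-1)^0 * (4) * (-1) * (2) = -8  (0 row swaps -> sign +1)

det(A) = -8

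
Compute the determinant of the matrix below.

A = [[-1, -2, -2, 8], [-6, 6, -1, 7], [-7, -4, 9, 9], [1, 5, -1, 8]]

det(A) = -4834

Forward elimination:
R2 <- R2 - (6)*R1:  [   0   18   11  -41 ]
R3 <- R3 - (7)*R1:  [   0   10   23  -47 ]
R4 <- R4 - (-1)*R1:  [  0   3  -3  16 ]
R3 <- R3 - (5/9)*R2:  [      0       0   152/9  -218/9 ]
R4 <- R4 - (1/6)*R2:  [     0      0  -29/6  137/6 ]
R4 <- R4 - (-87/304)*R3:  [        0         0         0  2417/152 ]
Upper-triangular form:
[ -1  -2     -2         8 ]
[  0  18     11       -41 ]
[  0   0  152/9    -218/9 ]
[  0   0      0  2417/152 ]
det(A) = (-1)^0 * (-1) * (18) * (152/9) * (2417/152) = -4834  (0 row swaps -> sign +1)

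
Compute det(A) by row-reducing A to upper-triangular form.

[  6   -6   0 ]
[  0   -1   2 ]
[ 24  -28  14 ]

Forward elimination:
R3 <- R3 - (4)*R1:  [  0  -4  14 ]
R3 <- R3 - (4)*R2:  [ 0  0  6 ]
Upper-triangular form:
[ 6  -6  0 ]
[ 0  -1  2 ]
[ 0   0  6 ]
det(A) = (-1)^0 * (6) * (-1) * (6) = -36  (0 row swaps -> sign +1)

det(A) = -36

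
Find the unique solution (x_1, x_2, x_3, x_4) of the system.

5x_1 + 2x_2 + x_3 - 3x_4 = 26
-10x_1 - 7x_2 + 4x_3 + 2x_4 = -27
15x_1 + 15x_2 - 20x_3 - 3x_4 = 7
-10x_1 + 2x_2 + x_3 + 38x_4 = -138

(0, 5, 4, -4)

Forward elimination on [A|b]:
R2 <- R2 - (-2)*R1:  [  0  -3   6  -4  25 ]
R3 <- R3 - (3)*R1:  [   0    9  -23    6  -71 ]
R4 <- R4 - (-2)*R1:  [   0    6    3   32  -86 ]
R3 <- R3 - (-3)*R2:  [  0   0  -5  -6   4 ]
R4 <- R4 - (-2)*R2:  [   0    0   15   24  -36 ]
R4 <- R4 - (-3)*R3:  [   0    0    0    6  -24 ]
Row echelon form:
[ 5   2   1  -3  |   26 ]
[ 0  -3   6  -4  |   25 ]
[ 0   0  -5  -6  |    4 ]
[ 0   0   0   6  |  -24 ]
Back-substitution:
x_4 = (-24) / 6 = -4
x_3 = (4 - (-6)*(-4)) / -5 = 4
x_2 = (25 - (6)*(4) - (-4)*(-4)) / -3 = 5
x_1 = (26 - (2)*(5) - (1)*(4) - (-3)*(-4)) / 5 = 0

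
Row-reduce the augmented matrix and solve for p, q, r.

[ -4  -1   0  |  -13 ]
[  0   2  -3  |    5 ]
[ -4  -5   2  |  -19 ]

Forward elimination on [A|b]:
R3 <- R3 - (1)*R1:  [  0  -4   2  -6 ]
R3 <- R3 - (-2)*R2:  [  0   0  -4   4 ]
Row echelon form:
[ -4  -1   0  |  -13 ]
[  0   2  -3  |    5 ]
[  0   0  -4  |    4 ]
Back-substitution:
r = (4) / -4 = -1
q = (5 - (-3)*(-1)) / 2 = 1
p = (-13 - (-1)*(1)) / -4 = 3

(3, 1, -1)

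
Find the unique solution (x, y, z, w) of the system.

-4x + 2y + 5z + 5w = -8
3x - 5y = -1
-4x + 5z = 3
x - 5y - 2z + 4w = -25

(3, 2, 3, -3)

Forward elimination on [A|b]:
R2 <- R2 - (-3/4)*R1:  [    0  -7/2  15/4  15/4    -7 ]
R3 <- R3 - (1)*R1:  [  0  -2   0  -5  11 ]
R4 <- R4 - (-1/4)*R1:  [    0  -9/2  -3/4  21/4   -27 ]
R3 <- R3 - (4/7)*R2:  [     0      0  -15/7  -50/7     15 ]
R4 <- R4 - (9/7)*R2:  [     0      0  -39/7    3/7    -18 ]
R4 <- R4 - (13/5)*R3:  [   0    0    0   19  -57 ]
Row echelon form:
[ -4     2      5      5  |   -8 ]
[  0  -7/2   15/4   15/4  |   -7 ]
[  0     0  -15/7  -50/7  |   15 ]
[  0     0      0     19  |  -57 ]
Back-substitution:
w = (-57) / 19 = -3
z = (15 - (-50/7)*(-3)) / (-15/7) = 3
y = (-7 - (15/4)*(3) - (15/4)*(-3)) / (-7/2) = 2
x = (-8 - (2)*(2) - (5)*(3) - (5)*(-3)) / -4 = 3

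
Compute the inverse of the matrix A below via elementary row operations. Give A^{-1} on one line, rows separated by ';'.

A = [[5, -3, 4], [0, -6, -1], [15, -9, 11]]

Gauss-Jordan on [A | I]:
R1 <- (1/5)*R1:  [    1  -3/5   4/5  |   1/5     0     0 ]
R3 <- R3 - (15)*R1:  [  0   0  -1  |  -3   0   1 ]
R2 <- (1/-6)*R2:  [    0     1   1/6  |     0  -1/6     0 ]
R1 <- R1 - (-3/5)*R2:  [     1      0   9/10  |    1/5  -1/10      0 ]
R3 <- (1/-1)*R3:  [  0   0   1  |   3   0  -1 ]
R1 <- R1 - (9/10)*R3:  [     1      0      0  |   -5/2  -1/10   9/10 ]
R2 <- R2 - (1/6)*R3:  [    0     1     0  |  -1/2  -1/6   1/6 ]
Right block of [I | A^{-1}] is the inverse:
[ -5/2  -1/10  9/10 ]
[ -1/2   -1/6   1/6 ]
[    3      0    -1 ]

inverse = [-5/2 -1/10 9/10; -1/2 -1/6 1/6; 3 0 -1]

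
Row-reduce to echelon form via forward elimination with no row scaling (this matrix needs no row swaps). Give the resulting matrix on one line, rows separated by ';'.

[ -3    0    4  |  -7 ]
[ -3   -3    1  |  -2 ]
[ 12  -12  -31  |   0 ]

Forward elimination:
R2 <- R2 - (1)*R1:  [  0  -3  -3   5 ]
R3 <- R3 - (-4)*R1:  [   0  -12  -15  -28 ]
R3 <- R3 - (4)*R2:  [   0    0   -3  -48 ]
Row echelon form:
[ -3   0   4  |   -7 ]
[  0  -3  -3  |    5 ]
[  0   0  -3  |  -48 ]

REF = [-3 0 4 -7; 0 -3 -3 5; 0 0 -3 -48]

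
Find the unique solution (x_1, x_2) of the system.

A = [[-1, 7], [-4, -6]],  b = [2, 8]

(-2, 0)

Forward elimination on [A|b]:
R2 <- R2 - (4)*R1:  [   0  -34    0 ]
Row echelon form:
[ -1    7  |  2 ]
[  0  -34  |  0 ]
Back-substitution:
x_2 = (0) / -34 = 0
x_1 = (2 - (7)*(0)) / -1 = -2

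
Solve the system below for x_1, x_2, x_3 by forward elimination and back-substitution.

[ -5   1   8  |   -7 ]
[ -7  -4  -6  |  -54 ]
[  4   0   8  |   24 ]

(4, 5, 1)

Forward elimination on [A|b]:
R2 <- R2 - (7/5)*R1:  [      0   -27/5   -86/5  -221/5 ]
R3 <- R3 - (-4/5)*R1:  [    0   4/5  72/5  92/5 ]
R3 <- R3 - (-4/27)*R2:  [      0       0  320/27  320/27 ]
Row echelon form:
[ -5      1       8  |      -7 ]
[  0  -27/5   -86/5  |  -221/5 ]
[  0      0  320/27  |  320/27 ]
Back-substitution:
x_3 = (320/27) / (320/27) = 1
x_2 = (-221/5 - (-86/5)*(1)) / (-27/5) = 5
x_1 = (-7 - (1)*(5) - (8)*(1)) / -5 = 4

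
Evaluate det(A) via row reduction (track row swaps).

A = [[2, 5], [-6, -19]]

det(A) = -8

Forward elimination:
R2 <- R2 - (-3)*R1:  [  0  -4 ]
Upper-triangular form:
[ 2   5 ]
[ 0  -4 ]
det(A) = (-1)^0 * (2) * (-4) = -8  (0 row swaps -> sign +1)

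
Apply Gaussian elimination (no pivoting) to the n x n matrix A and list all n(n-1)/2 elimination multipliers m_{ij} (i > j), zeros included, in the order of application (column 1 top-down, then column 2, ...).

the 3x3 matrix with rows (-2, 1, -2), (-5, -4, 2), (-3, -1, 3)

multipliers: 5/2, 3/2, 5/13

Forward elimination:
R2 <- R2 - (5/2)*R1:  [     0  -13/2      7 ]
R3 <- R3 - (3/2)*R1:  [    0  -5/2     6 ]
R3 <- R3 - (5/13)*R2:  [     0      0  43/13 ]
Multipliers (in order of application): m_{21} = 5/2, m_{31} = 3/2, m_{32} = 5/13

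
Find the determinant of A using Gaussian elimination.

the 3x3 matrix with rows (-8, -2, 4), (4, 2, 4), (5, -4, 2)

det(A) = -288

Forward elimination:
R2 <- R2 - (-1/2)*R1:  [ 0  1  6 ]
R3 <- R3 - (-5/8)*R1:  [     0  -21/4    9/2 ]
R3 <- R3 - (-21/4)*R2:  [  0   0  36 ]
Upper-triangular form:
[ -8  -2   4 ]
[  0   1   6 ]
[  0   0  36 ]
det(A) = (-1)^0 * (-8) * (1) * (36) = -288  (0 row swaps -> sign +1)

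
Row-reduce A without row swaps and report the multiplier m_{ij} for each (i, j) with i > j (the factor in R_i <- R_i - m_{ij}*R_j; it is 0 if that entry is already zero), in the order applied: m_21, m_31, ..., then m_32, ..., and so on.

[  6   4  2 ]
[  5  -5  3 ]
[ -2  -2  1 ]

multipliers: 5/6, -1/3, 2/25

Forward elimination:
R2 <- R2 - (5/6)*R1:  [     0  -25/3    4/3 ]
R3 <- R3 - (-1/3)*R1:  [    0  -2/3   5/3 ]
R3 <- R3 - (2/25)*R2:  [     0      0  39/25 ]
Multipliers (in order of application): m_{21} = 5/6, m_{31} = -1/3, m_{32} = 2/25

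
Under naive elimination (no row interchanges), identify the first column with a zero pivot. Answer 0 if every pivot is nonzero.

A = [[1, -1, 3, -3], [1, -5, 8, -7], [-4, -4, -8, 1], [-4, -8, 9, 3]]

Naive forward elimination:
R2 <- R2 - (1)*R1:  [  0  -4   5  -4 ]
R3 <- R3 - (-4)*R1:  [   0   -8    4  -11 ]
R4 <- R4 - (-4)*R1:  [   0  -12   21   -9 ]
R3 <- R3 - (2)*R2:  [  0   0  -6  -3 ]
R4 <- R4 - (3)*R2:  [ 0  0  6  3 ]
R4 <- R4 - (-1)*R3:  [ 0  0  0  0 ]
Matrix at this point:
[ 1  -1   3  -3 ]
[ 0  -4   5  -4 ]
[ 0   0  -6  -3 ]
[ 0   0   0   0 ]
Pivot entry (4,4) in the last row is zero and there are no rows below to swap with -> zero pivot in column 4 (A is singular).

first zero-pivot column = 4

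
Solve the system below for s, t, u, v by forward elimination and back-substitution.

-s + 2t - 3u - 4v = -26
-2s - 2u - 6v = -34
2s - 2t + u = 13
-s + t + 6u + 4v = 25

Forward elimination on [A|b]:
R2 <- R2 - (2)*R1:  [  0  -4   4   2  18 ]
R3 <- R3 - (-2)*R1:  [   0    2   -5   -8  -39 ]
R4 <- R4 - (1)*R1:  [  0  -1   9   8  51 ]
R3 <- R3 - (-1/2)*R2:  [   0    0   -3   -7  -30 ]
R4 <- R4 - (1/4)*R2:  [    0     0     8  15/2  93/2 ]
R4 <- R4 - (-8/3)*R3:  [     0      0      0  -67/6  -67/2 ]
Row echelon form:
[ -1   2  -3     -4  |    -26 ]
[  0  -4   4      2  |     18 ]
[  0   0  -3     -7  |    -30 ]
[  0   0   0  -67/6  |  -67/2 ]
Back-substitution:
v = (-67/2) / (-67/6) = 3
u = (-30 - (-7)*(3)) / -3 = 3
t = (18 - (4)*(3) - (2)*(3)) / -4 = 0
s = (-26 - (2)*(0) - (-3)*(3) - (-4)*(3)) / -1 = 5

(5, 0, 3, 3)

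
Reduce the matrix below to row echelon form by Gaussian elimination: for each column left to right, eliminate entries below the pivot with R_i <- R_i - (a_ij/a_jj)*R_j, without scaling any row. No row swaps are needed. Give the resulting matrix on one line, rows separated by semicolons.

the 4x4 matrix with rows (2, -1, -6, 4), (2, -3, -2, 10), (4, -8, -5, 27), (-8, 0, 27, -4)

Forward elimination:
R2 <- R2 - (1)*R1:  [  0  -2   4   6 ]
R3 <- R3 - (2)*R1:  [  0  -6   7  19 ]
R4 <- R4 - (-4)*R1:  [  0  -4   3  12 ]
R3 <- R3 - (3)*R2:  [  0   0  -5   1 ]
R4 <- R4 - (2)*R2:  [  0   0  -5   0 ]
R4 <- R4 - (1)*R3:  [  0   0   0  -1 ]
Row echelon form:
[ 2  -1  -6   4 ]
[ 0  -2   4   6 ]
[ 0   0  -5   1 ]
[ 0   0   0  -1 ]

REF = [2 -1 -6 4; 0 -2 4 6; 0 0 -5 1; 0 0 0 -1]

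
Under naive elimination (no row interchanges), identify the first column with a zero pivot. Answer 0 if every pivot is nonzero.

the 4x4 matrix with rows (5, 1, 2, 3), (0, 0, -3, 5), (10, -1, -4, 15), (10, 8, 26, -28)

Naive forward elimination:
R3 <- R3 - (2)*R1:  [  0  -3  -8   9 ]
R4 <- R4 - (2)*R1:  [   0    6   22  -34 ]
Matrix at this point:
[ 5   1   2    3 ]
[ 0   0  -3    5 ]
[ 0  -3  -8    9 ]
[ 0   6  22  -34 ]
Pivot entry (2,2) is zero but row 3 has -3 in column 2 -> naive elimination stops; a row interchange (e.g. R2 <-> R3) would be required here.

first zero-pivot column = 2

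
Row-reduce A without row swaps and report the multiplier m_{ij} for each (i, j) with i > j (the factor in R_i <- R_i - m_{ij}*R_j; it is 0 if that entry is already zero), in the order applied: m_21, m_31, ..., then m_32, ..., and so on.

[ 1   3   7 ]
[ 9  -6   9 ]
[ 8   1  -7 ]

multipliers: 9, 8, 23/33

Forward elimination:
R2 <- R2 - (9)*R1:  [   0  -33  -54 ]
R3 <- R3 - (8)*R1:  [   0  -23  -63 ]
R3 <- R3 - (23/33)*R2:  [       0        0  -279/11 ]
Multipliers (in order of application): m_{21} = 9, m_{31} = 8, m_{32} = 23/33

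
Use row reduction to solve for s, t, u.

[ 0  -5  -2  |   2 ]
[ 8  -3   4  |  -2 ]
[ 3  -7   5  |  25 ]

Forward elimination on [A|b]:
R1 <-> R2   (pivot in column 1 was zero)
[ 8  -3   4  -2 ]
[ 0  -5  -2   2 ]
[ 3  -7   5  25 ]
R3 <- R3 - (3/8)*R1:  [     0  -47/8    7/2  103/4 ]
R3 <- R3 - (47/40)*R2:  [      0       0  117/20   117/5 ]
Row echelon form:
[ 8  -3       4  |     -2 ]
[ 0  -5      -2  |      2 ]
[ 0   0  117/20  |  117/5 ]
Back-substitution:
u = (117/5) / (117/20) = 4
t = (2 - (-2)*(4)) / -5 = -2
s = (-2 - (-3)*(-2) - (4)*(4)) / 8 = -3

(-3, -2, 4)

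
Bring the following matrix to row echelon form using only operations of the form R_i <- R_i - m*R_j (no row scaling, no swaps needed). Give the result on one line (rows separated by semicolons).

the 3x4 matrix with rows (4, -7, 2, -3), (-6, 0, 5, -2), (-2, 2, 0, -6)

REF = [4 -7 2 -3; 0 -21/2 8 -13/2; 0 0 -1/7 -46/7]

Forward elimination:
R2 <- R2 - (-3/2)*R1:  [     0  -21/2      8  -13/2 ]
R3 <- R3 - (-1/2)*R1:  [     0   -3/2      1  -15/2 ]
R3 <- R3 - (1/7)*R2:  [     0      0   -1/7  -46/7 ]
Row echelon form:
[ 4     -7     2     -3 ]
[ 0  -21/2     8  -13/2 ]
[ 0      0  -1/7  -46/7 ]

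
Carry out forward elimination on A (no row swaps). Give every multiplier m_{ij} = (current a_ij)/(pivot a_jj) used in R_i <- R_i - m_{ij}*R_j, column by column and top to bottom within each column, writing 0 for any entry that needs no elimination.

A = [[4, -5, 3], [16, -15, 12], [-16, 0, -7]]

Forward elimination:
R2 <- R2 - (4)*R1:  [ 0  5  0 ]
R3 <- R3 - (-4)*R1:  [   0  -20    5 ]
R3 <- R3 - (-4)*R2:  [ 0  0  5 ]
Multipliers (in order of application): m_{21} = 4, m_{31} = -4, m_{32} = -4

multipliers: 4, -4, -4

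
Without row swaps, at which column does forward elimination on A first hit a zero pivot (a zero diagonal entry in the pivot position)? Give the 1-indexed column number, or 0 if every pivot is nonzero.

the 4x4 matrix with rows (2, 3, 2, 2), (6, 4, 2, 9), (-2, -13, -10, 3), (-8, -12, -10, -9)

Naive forward elimination:
R2 <- R2 - (3)*R1:  [  0  -5  -4   3 ]
R3 <- R3 - (-1)*R1:  [   0  -10   -8    5 ]
R4 <- R4 - (-4)*R1:  [  0   0  -2  -1 ]
R3 <- R3 - (2)*R2:  [  0   0   0  -1 ]
Matrix at this point:
[ 2   3   2   2 ]
[ 0  -5  -4   3 ]
[ 0   0   0  -1 ]
[ 0   0  -2  -1 ]
Pivot entry (3,3) is zero but row 4 has -2 in column 3 -> naive elimination stops; a row interchange (e.g. R3 <-> R4) would be required here.

first zero-pivot column = 3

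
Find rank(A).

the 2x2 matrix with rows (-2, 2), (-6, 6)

Row reduction:
R2 <- R2 - (3)*R1:  [ 0  0 ]
Row echelon form:
[ -2  2 ]
[  0  0 ]
Nonzero rows / pivot columns: 1

rank(A) = 1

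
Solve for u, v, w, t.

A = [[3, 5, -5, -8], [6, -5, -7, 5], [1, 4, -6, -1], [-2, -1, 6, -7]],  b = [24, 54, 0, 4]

Forward elimination on [A|b]:
R2 <- R2 - (2)*R1:  [   0  -15    3   21    6 ]
R3 <- R3 - (1/3)*R1:  [     0    7/3  -13/3    5/3     -8 ]
R4 <- R4 - (-2/3)*R1:  [     0    7/3    8/3  -37/3     20 ]
R3 <- R3 - (-7/45)*R2:  [       0        0   -58/15    74/15  -106/15 ]
R4 <- R4 - (-7/45)*R2:  [       0        0    47/15  -136/15   314/15 ]
R4 <- R4 - (-47/58)*R3:  [       0        0        0  -147/29   441/29 ]
Row echelon form:
[ 3    5      -5       -8  |       24 ]
[ 0  -15       3       21  |        6 ]
[ 0    0  -58/15    74/15  |  -106/15 ]
[ 0    0       0  -147/29  |   441/29 ]
Back-substitution:
t = (441/29) / (-147/29) = -3
w = (-106/15 - (74/15)*(-3)) / (-58/15) = -2
v = (6 - (3)*(-2) - (21)*(-3)) / -15 = -5
u = (24 - (5)*(-5) - (-5)*(-2) - (-8)*(-3)) / 3 = 5

(5, -5, -2, -3)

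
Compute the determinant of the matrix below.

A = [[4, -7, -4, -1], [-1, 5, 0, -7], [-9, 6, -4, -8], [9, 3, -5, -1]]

det(A) = -4896

Forward elimination:
R2 <- R2 - (-1/4)*R1:  [     0   13/4     -1  -29/4 ]
R3 <- R3 - (-9/4)*R1:  [     0  -39/4    -13  -41/4 ]
R4 <- R4 - (9/4)*R1:  [    0  75/4     4   5/4 ]
R3 <- R3 - (-3)*R2:  [   0    0  -16  -32 ]
R4 <- R4 - (75/13)*R2:  [      0       0  127/13  560/13 ]
R4 <- R4 - (-127/208)*R3:  [      0       0       0  306/13 ]
Upper-triangular form:
[ 4    -7   -4      -1 ]
[ 0  13/4   -1   -29/4 ]
[ 0     0  -16     -32 ]
[ 0     0    0  306/13 ]
det(A) = (-1)^0 * (4) * (13/4) * (-16) * (306/13) = -4896  (0 row swaps -> sign +1)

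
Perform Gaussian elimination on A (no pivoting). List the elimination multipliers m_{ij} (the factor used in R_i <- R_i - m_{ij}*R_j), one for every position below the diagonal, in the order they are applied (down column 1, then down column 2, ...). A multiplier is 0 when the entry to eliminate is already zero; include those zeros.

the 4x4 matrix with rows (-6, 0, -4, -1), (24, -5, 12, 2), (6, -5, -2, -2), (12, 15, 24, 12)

Forward elimination:
R2 <- R2 - (-4)*R1:  [  0  -5  -4  -2 ]
R3 <- R3 - (-1)*R1:  [  0  -5  -6  -3 ]
R4 <- R4 - (-2)*R1:  [  0  15  16  10 ]
R3 <- R3 - (1)*R2:  [  0   0  -2  -1 ]
R4 <- R4 - (-3)*R2:  [ 0  0  4  4 ]
R4 <- R4 - (-2)*R3:  [ 0  0  0  2 ]
Multipliers (in order of application): m_{21} = -4, m_{31} = -1, m_{41} = -2, m_{32} = 1, m_{42} = -3, m_{43} = -2

multipliers: -4, -1, -2, 1, -3, -2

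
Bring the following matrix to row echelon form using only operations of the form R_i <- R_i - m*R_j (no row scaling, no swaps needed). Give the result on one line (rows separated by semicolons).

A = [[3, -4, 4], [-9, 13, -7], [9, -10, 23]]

Forward elimination:
R2 <- R2 - (-3)*R1:  [ 0  1  5 ]
R3 <- R3 - (3)*R1:  [  0   2  11 ]
R3 <- R3 - (2)*R2:  [ 0  0  1 ]
Row echelon form:
[ 3  -4  4 ]
[ 0   1  5 ]
[ 0   0  1 ]

REF = [3 -4 4; 0 1 5; 0 0 1]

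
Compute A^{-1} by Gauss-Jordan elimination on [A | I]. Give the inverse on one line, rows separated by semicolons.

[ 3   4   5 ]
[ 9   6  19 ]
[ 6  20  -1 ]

Gauss-Jordan on [A | I]:
R1 <- (1/3)*R1:  [   1  4/3  5/3  |  1/3    0    0 ]
R2 <- R2 - (9)*R1:  [  0  -6   4  |  -3   1   0 ]
R3 <- R3 - (6)*R1:  [   0   12  -11  |   -2    0    1 ]
R2 <- (1/-6)*R2:  [    0     1  -2/3  |   1/2  -1/6     0 ]
R1 <- R1 - (4/3)*R2:  [    1     0  23/9  |  -1/3   2/9     0 ]
R3 <- R3 - (12)*R2:  [  0   0  -3  |  -8   2   1 ]
R3 <- (1/-3)*R3:  [    0     0     1  |   8/3  -2/3  -1/3 ]
R1 <- R1 - (23/9)*R3:  [       1        0        0  |  -193/27    52/27    23/27 ]
R2 <- R2 - (-2/3)*R3:  [      0       1       0  |   41/18  -11/18    -2/9 ]
Right block of [I | A^{-1}] is the inverse:
[ -193/27   52/27  23/27 ]
[   41/18  -11/18   -2/9 ]
[     8/3    -2/3   -1/3 ]

inverse = [-193/27 52/27 23/27; 41/18 -11/18 -2/9; 8/3 -2/3 -1/3]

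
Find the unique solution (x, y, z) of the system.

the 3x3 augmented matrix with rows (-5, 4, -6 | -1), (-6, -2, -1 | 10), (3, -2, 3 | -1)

(-3, 2, 4)

Forward elimination on [A|b]:
R2 <- R2 - (6/5)*R1:  [     0  -34/5   31/5   56/5 ]
R3 <- R3 - (-3/5)*R1:  [    0   2/5  -3/5  -8/5 ]
R3 <- R3 - (-1/17)*R2:  [      0       0   -4/17  -16/17 ]
Row echelon form:
[ -5      4     -6  |      -1 ]
[  0  -34/5   31/5  |    56/5 ]
[  0      0  -4/17  |  -16/17 ]
Back-substitution:
z = (-16/17) / (-4/17) = 4
y = (56/5 - (31/5)*(4)) / (-34/5) = 2
x = (-1 - (4)*(2) - (-6)*(4)) / -5 = -3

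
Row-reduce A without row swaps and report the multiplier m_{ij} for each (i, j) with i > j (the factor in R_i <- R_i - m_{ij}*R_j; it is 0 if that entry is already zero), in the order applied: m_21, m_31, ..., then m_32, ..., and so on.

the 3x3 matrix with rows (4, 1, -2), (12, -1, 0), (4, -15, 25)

Forward elimination:
R2 <- R2 - (3)*R1:  [  0  -4   6 ]
R3 <- R3 - (1)*R1:  [   0  -16   27 ]
R3 <- R3 - (4)*R2:  [ 0  0  3 ]
Multipliers (in order of application): m_{21} = 3, m_{31} = 1, m_{32} = 4

multipliers: 3, 1, 4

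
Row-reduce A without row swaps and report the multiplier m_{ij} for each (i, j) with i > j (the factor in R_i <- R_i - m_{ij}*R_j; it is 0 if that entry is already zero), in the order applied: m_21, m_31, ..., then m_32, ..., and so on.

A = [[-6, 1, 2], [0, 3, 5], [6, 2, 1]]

multipliers: 0, -1, 1

Forward elimination:
R2: entry in column 1 is already 0 -> m_{21} = 0 (no row operation needed)
R3 <- R3 - (-1)*R1:  [ 0  3  3 ]
R3 <- R3 - (1)*R2:  [  0   0  -2 ]
Multipliers (in order of application): m_{21} = 0, m_{31} = -1, m_{32} = 1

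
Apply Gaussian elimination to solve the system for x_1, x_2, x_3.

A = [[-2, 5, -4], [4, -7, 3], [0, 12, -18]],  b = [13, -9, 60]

Forward elimination on [A|b]:
R2 <- R2 - (-2)*R1:  [  0   3  -5  17 ]
R3 <- R3 - (4)*R2:  [  0   0   2  -8 ]
Row echelon form:
[ -2  5  -4  |  13 ]
[  0  3  -5  |  17 ]
[  0  0   2  |  -8 ]
Back-substitution:
x_3 = (-8) / 2 = -4
x_2 = (17 - (-5)*(-4)) / 3 = -1
x_1 = (13 - (5)*(-1) - (-4)*(-4)) / -2 = -1

(-1, -1, -4)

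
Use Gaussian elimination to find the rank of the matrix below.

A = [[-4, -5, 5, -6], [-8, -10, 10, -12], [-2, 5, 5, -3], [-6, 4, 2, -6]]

Row reduction:
R2 <- R2 - (2)*R1:  [ 0  0  0  0 ]
R3 <- R3 - (1/2)*R1:  [    0  15/2   5/2     0 ]
R4 <- R4 - (3/2)*R1:  [     0   23/2  -11/2      3 ]
R2 <-> R3   (pivot in column 2 was zero)
[ -4    -5      5  -6 ]
[  0  15/2    5/2   0 ]
[  0     0      0   0 ]
[  0  23/2  -11/2   3 ]
R4 <- R4 - (23/15)*R2:  [     0      0  -28/3      3 ]
R3 <-> R4   (pivot in column 3 was zero)
[ -4    -5      5  -6 ]
[  0  15/2    5/2   0 ]
[  0     0  -28/3   3 ]
[  0     0      0   0 ]
Row echelon form:
[ -4    -5      5  -6 ]
[  0  15/2    5/2   0 ]
[  0     0  -28/3   3 ]
[  0     0      0   0 ]
Nonzero rows / pivot columns: 3

rank(A) = 3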